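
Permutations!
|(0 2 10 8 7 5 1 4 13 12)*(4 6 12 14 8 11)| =|(0 2 10 11 4 13 14 8 7 5 1 6 12)| =13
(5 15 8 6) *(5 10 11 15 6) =(5 6 10 11 15 8) =[0, 1, 2, 3, 4, 6, 10, 7, 5, 9, 11, 15, 12, 13, 14, 8]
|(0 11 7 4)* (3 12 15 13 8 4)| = |(0 11 7 3 12 15 13 8 4)| = 9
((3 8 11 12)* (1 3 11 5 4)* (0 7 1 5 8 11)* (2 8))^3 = (0 3)(1 12)(2 8)(4 5)(7 11) = [3, 12, 8, 0, 5, 4, 6, 11, 2, 9, 10, 7, 1]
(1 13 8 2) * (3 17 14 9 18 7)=(1 13 8 2)(3 17 14 9 18 7)=[0, 13, 1, 17, 4, 5, 6, 3, 2, 18, 10, 11, 12, 8, 9, 15, 16, 14, 7]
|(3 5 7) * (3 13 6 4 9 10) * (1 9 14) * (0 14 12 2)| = 13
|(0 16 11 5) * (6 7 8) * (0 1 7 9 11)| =|(0 16)(1 7 8 6 9 11 5)| =14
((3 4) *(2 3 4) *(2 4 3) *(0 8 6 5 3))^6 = [0, 1, 2, 3, 4, 5, 6, 7, 8] = (8)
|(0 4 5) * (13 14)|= 6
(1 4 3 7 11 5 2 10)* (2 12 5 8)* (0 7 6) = (0 7 11 8 2 10 1 4 3 6)(5 12) = [7, 4, 10, 6, 3, 12, 0, 11, 2, 9, 1, 8, 5]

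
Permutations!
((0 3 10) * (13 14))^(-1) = (0 10 3)(13 14) = [10, 1, 2, 0, 4, 5, 6, 7, 8, 9, 3, 11, 12, 14, 13]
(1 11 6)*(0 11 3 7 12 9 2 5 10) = (0 11 6 1 3 7 12 9 2 5 10) = [11, 3, 5, 7, 4, 10, 1, 12, 8, 2, 0, 6, 9]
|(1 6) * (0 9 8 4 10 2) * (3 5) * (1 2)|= |(0 9 8 4 10 1 6 2)(3 5)|= 8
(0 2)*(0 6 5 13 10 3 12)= (0 2 6 5 13 10 3 12)= [2, 1, 6, 12, 4, 13, 5, 7, 8, 9, 3, 11, 0, 10]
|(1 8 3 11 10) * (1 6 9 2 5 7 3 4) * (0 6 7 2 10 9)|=|(0 6)(1 8 4)(2 5)(3 11 9 10 7)|=30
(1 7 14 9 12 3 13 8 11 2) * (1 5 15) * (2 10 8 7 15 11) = (1 15)(2 5 11 10 8)(3 13 7 14 9 12) = [0, 15, 5, 13, 4, 11, 6, 14, 2, 12, 8, 10, 3, 7, 9, 1]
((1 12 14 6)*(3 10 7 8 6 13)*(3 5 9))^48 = (1 5 7 12 9 8 14 3 6 13 10) = [0, 5, 2, 6, 4, 7, 13, 12, 14, 8, 1, 11, 9, 10, 3]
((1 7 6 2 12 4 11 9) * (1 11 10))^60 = [0, 12, 1, 3, 6, 5, 10, 4, 8, 9, 2, 11, 7] = (1 12 7 4 6 10 2)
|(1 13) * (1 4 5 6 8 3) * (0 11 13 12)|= 10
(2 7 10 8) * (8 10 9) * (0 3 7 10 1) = (0 3 7 9 8 2 10 1) = [3, 0, 10, 7, 4, 5, 6, 9, 2, 8, 1]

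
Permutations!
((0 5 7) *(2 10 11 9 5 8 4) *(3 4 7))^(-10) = (0 7 8)(2 5 10 3 11 4 9) = [7, 1, 5, 11, 9, 10, 6, 8, 0, 2, 3, 4]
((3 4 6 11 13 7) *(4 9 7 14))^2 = (3 7 9)(4 11 14 6 13) = [0, 1, 2, 7, 11, 5, 13, 9, 8, 3, 10, 14, 12, 4, 6]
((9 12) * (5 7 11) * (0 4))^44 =(12)(5 11 7) =[0, 1, 2, 3, 4, 11, 6, 5, 8, 9, 10, 7, 12]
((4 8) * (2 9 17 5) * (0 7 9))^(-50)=[5, 1, 17, 3, 4, 9, 6, 2, 8, 0, 10, 11, 12, 13, 14, 15, 16, 7]=(0 5 9)(2 17 7)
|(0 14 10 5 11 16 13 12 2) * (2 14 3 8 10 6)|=|(0 3 8 10 5 11 16 13 12 14 6 2)|=12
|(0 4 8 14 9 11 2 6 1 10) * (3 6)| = 11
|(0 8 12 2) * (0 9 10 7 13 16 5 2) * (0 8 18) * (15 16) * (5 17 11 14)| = |(0 18)(2 9 10 7 13 15 16 17 11 14 5)(8 12)| = 22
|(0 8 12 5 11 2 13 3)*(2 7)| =9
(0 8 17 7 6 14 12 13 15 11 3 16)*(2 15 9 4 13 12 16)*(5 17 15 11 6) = (0 8 15 6 14 16)(2 11 3)(4 13 9)(5 17 7) = [8, 1, 11, 2, 13, 17, 14, 5, 15, 4, 10, 3, 12, 9, 16, 6, 0, 7]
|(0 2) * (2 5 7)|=4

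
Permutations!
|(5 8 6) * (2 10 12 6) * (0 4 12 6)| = 15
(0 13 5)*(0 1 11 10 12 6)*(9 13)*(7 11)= [9, 7, 2, 3, 4, 1, 0, 11, 8, 13, 12, 10, 6, 5]= (0 9 13 5 1 7 11 10 12 6)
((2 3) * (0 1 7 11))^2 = (0 7)(1 11) = [7, 11, 2, 3, 4, 5, 6, 0, 8, 9, 10, 1]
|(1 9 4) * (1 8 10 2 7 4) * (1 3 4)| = |(1 9 3 4 8 10 2 7)| = 8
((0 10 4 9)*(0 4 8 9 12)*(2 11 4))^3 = (0 9 4 10 2 12 8 11) = [9, 1, 12, 3, 10, 5, 6, 7, 11, 4, 2, 0, 8]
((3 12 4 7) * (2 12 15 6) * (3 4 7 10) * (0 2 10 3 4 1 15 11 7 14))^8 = [0, 1, 2, 3, 4, 5, 6, 7, 8, 9, 10, 11, 12, 13, 14, 15] = (15)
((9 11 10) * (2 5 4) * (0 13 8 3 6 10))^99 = (0 3 9 13 6 11 8 10) = [3, 1, 2, 9, 4, 5, 11, 7, 10, 13, 0, 8, 12, 6]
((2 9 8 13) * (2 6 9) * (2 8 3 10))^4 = (2 9 8 3 13 10 6) = [0, 1, 9, 13, 4, 5, 2, 7, 3, 8, 6, 11, 12, 10]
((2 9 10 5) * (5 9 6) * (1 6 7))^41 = (1 6 5 2 7)(9 10) = [0, 6, 7, 3, 4, 2, 5, 1, 8, 10, 9]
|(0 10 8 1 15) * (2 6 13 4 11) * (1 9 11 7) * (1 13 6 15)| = |(0 10 8 9 11 2 15)(4 7 13)| = 21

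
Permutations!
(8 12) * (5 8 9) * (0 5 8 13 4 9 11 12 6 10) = [5, 1, 2, 3, 9, 13, 10, 7, 6, 8, 0, 12, 11, 4] = (0 5 13 4 9 8 6 10)(11 12)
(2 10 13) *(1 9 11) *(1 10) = (1 9 11 10 13 2) = [0, 9, 1, 3, 4, 5, 6, 7, 8, 11, 13, 10, 12, 2]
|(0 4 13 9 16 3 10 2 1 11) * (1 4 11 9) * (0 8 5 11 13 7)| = 30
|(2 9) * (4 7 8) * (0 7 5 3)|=|(0 7 8 4 5 3)(2 9)|=6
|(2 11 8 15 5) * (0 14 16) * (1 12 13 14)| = 30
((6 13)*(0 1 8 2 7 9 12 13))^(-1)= (0 6 13 12 9 7 2 8 1)= [6, 0, 8, 3, 4, 5, 13, 2, 1, 7, 10, 11, 9, 12]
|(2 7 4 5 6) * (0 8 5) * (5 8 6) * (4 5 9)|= 7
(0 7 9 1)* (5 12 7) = [5, 0, 2, 3, 4, 12, 6, 9, 8, 1, 10, 11, 7] = (0 5 12 7 9 1)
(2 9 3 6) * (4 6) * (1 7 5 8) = (1 7 5 8)(2 9 3 4 6) = [0, 7, 9, 4, 6, 8, 2, 5, 1, 3]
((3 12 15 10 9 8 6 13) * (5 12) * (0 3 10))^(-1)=(0 15 12 5 3)(6 8 9 10 13)=[15, 1, 2, 0, 4, 3, 8, 7, 9, 10, 13, 11, 5, 6, 14, 12]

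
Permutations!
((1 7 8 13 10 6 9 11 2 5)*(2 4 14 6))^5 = (14)(1 2 13 7 5 10 8) = [0, 2, 13, 3, 4, 10, 6, 5, 1, 9, 8, 11, 12, 7, 14]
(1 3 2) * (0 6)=[6, 3, 1, 2, 4, 5, 0]=(0 6)(1 3 2)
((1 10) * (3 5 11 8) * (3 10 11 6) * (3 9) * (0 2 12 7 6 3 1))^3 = [7, 10, 6, 5, 4, 3, 11, 1, 2, 8, 12, 0, 9] = (0 7 1 10 12 9 8 2 6 11)(3 5)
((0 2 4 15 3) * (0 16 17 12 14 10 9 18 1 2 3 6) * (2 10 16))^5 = (0 6 15 4 2 3)(1 10 9 18)(12 14 16 17) = [6, 10, 3, 0, 2, 5, 15, 7, 8, 18, 9, 11, 14, 13, 16, 4, 17, 12, 1]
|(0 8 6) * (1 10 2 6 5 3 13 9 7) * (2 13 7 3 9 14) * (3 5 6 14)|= 30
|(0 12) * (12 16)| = |(0 16 12)| = 3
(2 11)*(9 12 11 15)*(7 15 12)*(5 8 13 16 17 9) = (2 12 11)(5 8 13 16 17 9 7 15) = [0, 1, 12, 3, 4, 8, 6, 15, 13, 7, 10, 2, 11, 16, 14, 5, 17, 9]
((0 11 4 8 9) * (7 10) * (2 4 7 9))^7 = (0 7 9 11 10)(2 4 8) = [7, 1, 4, 3, 8, 5, 6, 9, 2, 11, 0, 10]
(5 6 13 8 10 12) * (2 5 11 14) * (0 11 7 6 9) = (0 11 14 2 5 9)(6 13 8 10 12 7) = [11, 1, 5, 3, 4, 9, 13, 6, 10, 0, 12, 14, 7, 8, 2]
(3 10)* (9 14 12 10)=(3 9 14 12 10)=[0, 1, 2, 9, 4, 5, 6, 7, 8, 14, 3, 11, 10, 13, 12]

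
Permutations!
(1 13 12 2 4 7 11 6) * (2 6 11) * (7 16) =(1 13 12 6)(2 4 16 7) =[0, 13, 4, 3, 16, 5, 1, 2, 8, 9, 10, 11, 6, 12, 14, 15, 7]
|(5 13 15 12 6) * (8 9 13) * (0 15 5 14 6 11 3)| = |(0 15 12 11 3)(5 8 9 13)(6 14)| = 20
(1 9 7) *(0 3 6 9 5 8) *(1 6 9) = (0 3 9 7 6 1 5 8) = [3, 5, 2, 9, 4, 8, 1, 6, 0, 7]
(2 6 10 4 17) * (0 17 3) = (0 17 2 6 10 4 3) = [17, 1, 6, 0, 3, 5, 10, 7, 8, 9, 4, 11, 12, 13, 14, 15, 16, 2]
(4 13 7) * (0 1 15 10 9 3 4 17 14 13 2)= [1, 15, 0, 4, 2, 5, 6, 17, 8, 3, 9, 11, 12, 7, 13, 10, 16, 14]= (0 1 15 10 9 3 4 2)(7 17 14 13)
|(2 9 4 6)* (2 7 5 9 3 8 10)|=|(2 3 8 10)(4 6 7 5 9)|=20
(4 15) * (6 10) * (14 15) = (4 14 15)(6 10) = [0, 1, 2, 3, 14, 5, 10, 7, 8, 9, 6, 11, 12, 13, 15, 4]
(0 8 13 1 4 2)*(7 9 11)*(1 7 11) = [8, 4, 0, 3, 2, 5, 6, 9, 13, 1, 10, 11, 12, 7] = (0 8 13 7 9 1 4 2)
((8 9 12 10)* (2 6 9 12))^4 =(2 6 9)(8 12 10) =[0, 1, 6, 3, 4, 5, 9, 7, 12, 2, 8, 11, 10]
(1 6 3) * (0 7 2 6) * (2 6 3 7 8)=(0 8 2 3 1)(6 7)=[8, 0, 3, 1, 4, 5, 7, 6, 2]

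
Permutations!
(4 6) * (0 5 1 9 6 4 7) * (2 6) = (0 5 1 9 2 6 7) = [5, 9, 6, 3, 4, 1, 7, 0, 8, 2]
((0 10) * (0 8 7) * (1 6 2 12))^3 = (0 7 8 10)(1 12 2 6) = [7, 12, 6, 3, 4, 5, 1, 8, 10, 9, 0, 11, 2]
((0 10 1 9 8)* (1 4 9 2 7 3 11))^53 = (0 9 10 8 4)(1 3 2 11 7) = [9, 3, 11, 2, 0, 5, 6, 1, 4, 10, 8, 7]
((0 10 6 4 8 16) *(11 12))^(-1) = (0 16 8 4 6 10)(11 12) = [16, 1, 2, 3, 6, 5, 10, 7, 4, 9, 0, 12, 11, 13, 14, 15, 8]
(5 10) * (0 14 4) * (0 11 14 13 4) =[13, 1, 2, 3, 11, 10, 6, 7, 8, 9, 5, 14, 12, 4, 0] =(0 13 4 11 14)(5 10)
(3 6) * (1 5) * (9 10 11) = (1 5)(3 6)(9 10 11) = [0, 5, 2, 6, 4, 1, 3, 7, 8, 10, 11, 9]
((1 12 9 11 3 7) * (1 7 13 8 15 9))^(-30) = (15) = [0, 1, 2, 3, 4, 5, 6, 7, 8, 9, 10, 11, 12, 13, 14, 15]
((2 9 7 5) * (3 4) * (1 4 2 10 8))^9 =[0, 1, 2, 3, 4, 5, 6, 7, 8, 9, 10] =(10)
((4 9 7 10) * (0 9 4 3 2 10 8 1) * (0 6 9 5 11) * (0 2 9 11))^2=[0, 11, 3, 7, 4, 5, 2, 1, 6, 8, 9, 10]=(1 11 10 9 8 6 2 3 7)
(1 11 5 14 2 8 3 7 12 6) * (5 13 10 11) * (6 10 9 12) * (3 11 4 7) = [0, 5, 8, 3, 7, 14, 1, 6, 11, 12, 4, 13, 10, 9, 2] = (1 5 14 2 8 11 13 9 12 10 4 7 6)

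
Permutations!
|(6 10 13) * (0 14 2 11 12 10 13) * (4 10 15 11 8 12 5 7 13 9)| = |(0 14 2 8 12 15 11 5 7 13 6 9 4 10)| = 14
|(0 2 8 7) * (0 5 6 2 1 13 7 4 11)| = |(0 1 13 7 5 6 2 8 4 11)| = 10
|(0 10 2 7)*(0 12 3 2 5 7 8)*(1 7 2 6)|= 5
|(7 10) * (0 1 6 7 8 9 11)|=8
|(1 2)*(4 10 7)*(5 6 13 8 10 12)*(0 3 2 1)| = 24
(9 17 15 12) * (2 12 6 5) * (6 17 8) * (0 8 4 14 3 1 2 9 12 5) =(0 8 6)(1 2 5 9 4 14 3)(15 17) =[8, 2, 5, 1, 14, 9, 0, 7, 6, 4, 10, 11, 12, 13, 3, 17, 16, 15]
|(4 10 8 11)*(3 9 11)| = |(3 9 11 4 10 8)| = 6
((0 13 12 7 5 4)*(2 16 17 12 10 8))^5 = (0 16 4 2 5 8 7 10 12 13 17) = [16, 1, 5, 3, 2, 8, 6, 10, 7, 9, 12, 11, 13, 17, 14, 15, 4, 0]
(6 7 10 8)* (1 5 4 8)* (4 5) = (1 4 8 6 7 10) = [0, 4, 2, 3, 8, 5, 7, 10, 6, 9, 1]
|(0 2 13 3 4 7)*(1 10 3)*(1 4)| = |(0 2 13 4 7)(1 10 3)| = 15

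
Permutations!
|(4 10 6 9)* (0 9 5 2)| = |(0 9 4 10 6 5 2)| = 7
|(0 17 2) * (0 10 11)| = 5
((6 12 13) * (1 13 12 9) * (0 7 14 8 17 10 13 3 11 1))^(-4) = (0 10 7 13 14 6 8 9 17)(1 11 3) = [10, 11, 2, 1, 4, 5, 8, 13, 9, 17, 7, 3, 12, 14, 6, 15, 16, 0]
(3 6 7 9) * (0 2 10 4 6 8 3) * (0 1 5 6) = (0 2 10 4)(1 5 6 7 9)(3 8) = [2, 5, 10, 8, 0, 6, 7, 9, 3, 1, 4]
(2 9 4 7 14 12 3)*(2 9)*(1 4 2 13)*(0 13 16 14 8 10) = (0 13 1 4 7 8 10)(2 16 14 12 3 9) = [13, 4, 16, 9, 7, 5, 6, 8, 10, 2, 0, 11, 3, 1, 12, 15, 14]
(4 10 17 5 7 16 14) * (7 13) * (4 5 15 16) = [0, 1, 2, 3, 10, 13, 6, 4, 8, 9, 17, 11, 12, 7, 5, 16, 14, 15] = (4 10 17 15 16 14 5 13 7)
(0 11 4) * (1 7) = [11, 7, 2, 3, 0, 5, 6, 1, 8, 9, 10, 4] = (0 11 4)(1 7)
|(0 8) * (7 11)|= 2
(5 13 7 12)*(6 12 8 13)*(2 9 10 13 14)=(2 9 10 13 7 8 14)(5 6 12)=[0, 1, 9, 3, 4, 6, 12, 8, 14, 10, 13, 11, 5, 7, 2]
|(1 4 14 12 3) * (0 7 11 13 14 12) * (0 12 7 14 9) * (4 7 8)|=|(0 14 12 3 1 7 11 13 9)(4 8)|=18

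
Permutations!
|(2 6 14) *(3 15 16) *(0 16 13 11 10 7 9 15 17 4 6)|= |(0 16 3 17 4 6 14 2)(7 9 15 13 11 10)|= 24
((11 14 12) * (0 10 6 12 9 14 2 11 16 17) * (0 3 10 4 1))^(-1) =[1, 4, 11, 17, 0, 5, 10, 7, 8, 14, 3, 2, 6, 13, 9, 15, 12, 16] =(0 1 4)(2 11)(3 17 16 12 6 10)(9 14)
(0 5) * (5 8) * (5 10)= (0 8 10 5)= [8, 1, 2, 3, 4, 0, 6, 7, 10, 9, 5]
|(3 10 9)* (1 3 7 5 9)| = 3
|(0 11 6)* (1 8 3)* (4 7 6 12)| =|(0 11 12 4 7 6)(1 8 3)| =6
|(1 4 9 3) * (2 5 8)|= |(1 4 9 3)(2 5 8)|= 12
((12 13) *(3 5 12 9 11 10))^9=(3 12 9 10 5 13 11)=[0, 1, 2, 12, 4, 13, 6, 7, 8, 10, 5, 3, 9, 11]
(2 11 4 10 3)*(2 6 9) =[0, 1, 11, 6, 10, 5, 9, 7, 8, 2, 3, 4] =(2 11 4 10 3 6 9)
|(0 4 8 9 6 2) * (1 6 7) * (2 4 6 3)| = 9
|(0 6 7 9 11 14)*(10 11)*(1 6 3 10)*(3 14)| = 12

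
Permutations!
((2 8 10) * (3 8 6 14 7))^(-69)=(2 6 14 7 3 8 10)=[0, 1, 6, 8, 4, 5, 14, 3, 10, 9, 2, 11, 12, 13, 7]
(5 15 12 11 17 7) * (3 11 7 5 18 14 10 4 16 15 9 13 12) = [0, 1, 2, 11, 16, 9, 6, 18, 8, 13, 4, 17, 7, 12, 10, 3, 15, 5, 14] = (3 11 17 5 9 13 12 7 18 14 10 4 16 15)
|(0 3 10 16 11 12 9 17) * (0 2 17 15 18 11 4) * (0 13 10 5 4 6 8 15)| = 14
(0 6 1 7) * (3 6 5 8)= (0 5 8 3 6 1 7)= [5, 7, 2, 6, 4, 8, 1, 0, 3]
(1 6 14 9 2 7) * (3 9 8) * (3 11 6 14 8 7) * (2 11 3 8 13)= (1 14 7)(2 8 3 9 11 6 13)= [0, 14, 8, 9, 4, 5, 13, 1, 3, 11, 10, 6, 12, 2, 7]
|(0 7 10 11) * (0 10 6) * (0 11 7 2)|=4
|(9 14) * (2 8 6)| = 6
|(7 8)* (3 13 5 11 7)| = |(3 13 5 11 7 8)| = 6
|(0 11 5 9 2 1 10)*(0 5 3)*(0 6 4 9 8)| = |(0 11 3 6 4 9 2 1 10 5 8)| = 11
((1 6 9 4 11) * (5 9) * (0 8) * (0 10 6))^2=[10, 8, 2, 3, 1, 4, 9, 7, 6, 11, 5, 0]=(0 10 5 4 1 8 6 9 11)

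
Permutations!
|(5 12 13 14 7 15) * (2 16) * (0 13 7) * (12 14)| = |(0 13 12 7 15 5 14)(2 16)| = 14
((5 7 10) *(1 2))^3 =(10)(1 2) =[0, 2, 1, 3, 4, 5, 6, 7, 8, 9, 10]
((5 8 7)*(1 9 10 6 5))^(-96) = [0, 10, 2, 3, 4, 7, 8, 9, 1, 6, 5] = (1 10 5 7 9 6 8)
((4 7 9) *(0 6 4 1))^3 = (0 7)(1 4)(6 9) = [7, 4, 2, 3, 1, 5, 9, 0, 8, 6]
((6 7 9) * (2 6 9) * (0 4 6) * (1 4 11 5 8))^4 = (0 1 2 8 7 5 6 11 4) = [1, 2, 8, 3, 0, 6, 11, 5, 7, 9, 10, 4]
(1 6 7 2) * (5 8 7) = (1 6 5 8 7 2) = [0, 6, 1, 3, 4, 8, 5, 2, 7]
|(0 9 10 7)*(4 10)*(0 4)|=|(0 9)(4 10 7)|=6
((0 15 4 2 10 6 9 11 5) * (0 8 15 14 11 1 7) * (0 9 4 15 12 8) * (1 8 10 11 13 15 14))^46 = (0 11 4 10 8 7)(1 5 2 6 12 9)(13 15 14) = [11, 5, 6, 3, 10, 2, 12, 0, 7, 1, 8, 4, 9, 15, 13, 14]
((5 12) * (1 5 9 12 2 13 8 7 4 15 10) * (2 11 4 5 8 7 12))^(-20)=(1 2 11)(4 8 13)(5 10 9)(7 15 12)=[0, 2, 11, 3, 8, 10, 6, 15, 13, 5, 9, 1, 7, 4, 14, 12]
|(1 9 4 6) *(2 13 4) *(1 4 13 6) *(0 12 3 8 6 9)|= 14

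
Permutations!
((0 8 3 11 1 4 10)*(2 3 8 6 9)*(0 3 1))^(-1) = (0 11 3 10 4 1 2 9 6) = [11, 2, 9, 10, 1, 5, 0, 7, 8, 6, 4, 3]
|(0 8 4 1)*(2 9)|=4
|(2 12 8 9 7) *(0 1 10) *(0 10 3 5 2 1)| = |(1 3 5 2 12 8 9 7)| = 8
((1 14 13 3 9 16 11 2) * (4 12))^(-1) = (1 2 11 16 9 3 13 14)(4 12) = [0, 2, 11, 13, 12, 5, 6, 7, 8, 3, 10, 16, 4, 14, 1, 15, 9]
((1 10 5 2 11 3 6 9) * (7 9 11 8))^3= [0, 2, 9, 3, 4, 7, 6, 10, 1, 5, 8, 11]= (11)(1 2 9 5 7 10 8)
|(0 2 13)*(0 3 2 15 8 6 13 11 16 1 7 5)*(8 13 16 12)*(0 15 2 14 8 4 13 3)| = 18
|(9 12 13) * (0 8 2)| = 3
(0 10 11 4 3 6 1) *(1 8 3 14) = (0 10 11 4 14 1)(3 6 8) = [10, 0, 2, 6, 14, 5, 8, 7, 3, 9, 11, 4, 12, 13, 1]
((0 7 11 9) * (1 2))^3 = (0 9 11 7)(1 2) = [9, 2, 1, 3, 4, 5, 6, 0, 8, 11, 10, 7]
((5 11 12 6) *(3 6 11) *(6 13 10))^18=(3 6 13 5 10)=[0, 1, 2, 6, 4, 10, 13, 7, 8, 9, 3, 11, 12, 5]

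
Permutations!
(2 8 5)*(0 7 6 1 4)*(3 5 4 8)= (0 7 6 1 8 4)(2 3 5)= [7, 8, 3, 5, 0, 2, 1, 6, 4]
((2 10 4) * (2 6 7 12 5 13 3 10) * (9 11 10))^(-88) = (3 11 4 7 5)(6 12 13 9 10) = [0, 1, 2, 11, 7, 3, 12, 5, 8, 10, 6, 4, 13, 9]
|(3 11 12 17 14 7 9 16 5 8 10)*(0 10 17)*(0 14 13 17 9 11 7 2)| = 8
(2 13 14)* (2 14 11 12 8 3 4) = (14)(2 13 11 12 8 3 4) = [0, 1, 13, 4, 2, 5, 6, 7, 3, 9, 10, 12, 8, 11, 14]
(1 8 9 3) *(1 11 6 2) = (1 8 9 3 11 6 2) = [0, 8, 1, 11, 4, 5, 2, 7, 9, 3, 10, 6]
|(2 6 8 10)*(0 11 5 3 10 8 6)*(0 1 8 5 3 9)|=9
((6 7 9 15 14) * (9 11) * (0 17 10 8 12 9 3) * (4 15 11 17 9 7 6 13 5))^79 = (0 3 11 9)(4 5 13 14 15)(7 12 8 10 17) = [3, 1, 2, 11, 5, 13, 6, 12, 10, 0, 17, 9, 8, 14, 15, 4, 16, 7]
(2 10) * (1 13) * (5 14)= (1 13)(2 10)(5 14)= [0, 13, 10, 3, 4, 14, 6, 7, 8, 9, 2, 11, 12, 1, 5]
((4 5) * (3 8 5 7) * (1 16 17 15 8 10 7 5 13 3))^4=(1 8 7 15 10 17 3 16 13)=[0, 8, 2, 16, 4, 5, 6, 15, 7, 9, 17, 11, 12, 1, 14, 10, 13, 3]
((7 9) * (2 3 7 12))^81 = (2 3 7 9 12) = [0, 1, 3, 7, 4, 5, 6, 9, 8, 12, 10, 11, 2]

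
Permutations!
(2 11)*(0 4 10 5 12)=(0 4 10 5 12)(2 11)=[4, 1, 11, 3, 10, 12, 6, 7, 8, 9, 5, 2, 0]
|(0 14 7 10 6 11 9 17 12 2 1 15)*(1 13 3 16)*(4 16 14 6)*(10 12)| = 30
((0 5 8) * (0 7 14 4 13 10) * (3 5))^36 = (14) = [0, 1, 2, 3, 4, 5, 6, 7, 8, 9, 10, 11, 12, 13, 14]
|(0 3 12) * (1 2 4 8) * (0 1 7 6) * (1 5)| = 10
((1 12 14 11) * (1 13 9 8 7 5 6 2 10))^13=(1 12 14 11 13 9 8 7 5 6 2 10)=[0, 12, 10, 3, 4, 6, 2, 5, 7, 8, 1, 13, 14, 9, 11]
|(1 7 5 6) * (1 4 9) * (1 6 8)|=12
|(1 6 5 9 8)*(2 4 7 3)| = |(1 6 5 9 8)(2 4 7 3)| = 20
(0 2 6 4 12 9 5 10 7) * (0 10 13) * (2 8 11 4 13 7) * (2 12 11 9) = [8, 1, 6, 3, 11, 7, 13, 10, 9, 5, 12, 4, 2, 0] = (0 8 9 5 7 10 12 2 6 13)(4 11)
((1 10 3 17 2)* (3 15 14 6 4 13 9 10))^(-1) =(1 2 17 3)(4 6 14 15 10 9 13) =[0, 2, 17, 1, 6, 5, 14, 7, 8, 13, 9, 11, 12, 4, 15, 10, 16, 3]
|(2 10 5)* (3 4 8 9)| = 12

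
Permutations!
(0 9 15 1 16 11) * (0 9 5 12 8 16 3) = [5, 3, 2, 0, 4, 12, 6, 7, 16, 15, 10, 9, 8, 13, 14, 1, 11] = (0 5 12 8 16 11 9 15 1 3)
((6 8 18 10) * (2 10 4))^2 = [0, 1, 6, 3, 10, 5, 18, 7, 4, 9, 8, 11, 12, 13, 14, 15, 16, 17, 2] = (2 6 18)(4 10 8)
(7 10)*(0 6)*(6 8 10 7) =(0 8 10 6) =[8, 1, 2, 3, 4, 5, 0, 7, 10, 9, 6]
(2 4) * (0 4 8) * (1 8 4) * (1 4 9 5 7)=(0 4 2 9 5 7 1 8)=[4, 8, 9, 3, 2, 7, 6, 1, 0, 5]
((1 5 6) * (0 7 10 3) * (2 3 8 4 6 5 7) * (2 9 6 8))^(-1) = (0 3 2 10 7 1 6 9)(4 8) = [3, 6, 10, 2, 8, 5, 9, 1, 4, 0, 7]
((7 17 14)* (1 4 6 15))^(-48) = (17) = [0, 1, 2, 3, 4, 5, 6, 7, 8, 9, 10, 11, 12, 13, 14, 15, 16, 17]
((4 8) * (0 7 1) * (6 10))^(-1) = [1, 7, 2, 3, 8, 5, 10, 0, 4, 9, 6] = (0 1 7)(4 8)(6 10)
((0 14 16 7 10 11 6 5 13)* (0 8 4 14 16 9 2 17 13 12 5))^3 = (0 10)(2 8 9 13 14 17 4)(5 12)(6 7)(11 16) = [10, 1, 8, 3, 2, 12, 7, 6, 9, 13, 0, 16, 5, 14, 17, 15, 11, 4]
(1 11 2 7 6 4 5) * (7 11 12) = (1 12 7 6 4 5)(2 11) = [0, 12, 11, 3, 5, 1, 4, 6, 8, 9, 10, 2, 7]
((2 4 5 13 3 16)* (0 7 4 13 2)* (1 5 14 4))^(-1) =[16, 7, 5, 13, 14, 1, 6, 0, 8, 9, 10, 11, 12, 2, 4, 15, 3] =(0 16 3 13 2 5 1 7)(4 14)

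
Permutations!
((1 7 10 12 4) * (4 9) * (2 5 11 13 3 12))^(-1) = [0, 4, 10, 13, 9, 2, 6, 1, 8, 12, 7, 5, 3, 11] = (1 4 9 12 3 13 11 5 2 10 7)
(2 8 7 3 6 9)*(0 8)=[8, 1, 0, 6, 4, 5, 9, 3, 7, 2]=(0 8 7 3 6 9 2)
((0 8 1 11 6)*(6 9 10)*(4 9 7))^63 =(11) =[0, 1, 2, 3, 4, 5, 6, 7, 8, 9, 10, 11]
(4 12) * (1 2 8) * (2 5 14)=(1 5 14 2 8)(4 12)=[0, 5, 8, 3, 12, 14, 6, 7, 1, 9, 10, 11, 4, 13, 2]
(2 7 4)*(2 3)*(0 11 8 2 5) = (0 11 8 2 7 4 3 5) = [11, 1, 7, 5, 3, 0, 6, 4, 2, 9, 10, 8]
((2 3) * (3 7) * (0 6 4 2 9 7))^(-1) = (0 2 4 6)(3 7 9) = [2, 1, 4, 7, 6, 5, 0, 9, 8, 3]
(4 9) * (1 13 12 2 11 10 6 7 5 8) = (1 13 12 2 11 10 6 7 5 8)(4 9) = [0, 13, 11, 3, 9, 8, 7, 5, 1, 4, 6, 10, 2, 12]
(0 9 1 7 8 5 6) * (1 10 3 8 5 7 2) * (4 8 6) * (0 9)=(1 2)(3 6 9 10)(4 8 7 5)=[0, 2, 1, 6, 8, 4, 9, 5, 7, 10, 3]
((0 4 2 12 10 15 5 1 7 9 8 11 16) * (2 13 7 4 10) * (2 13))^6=[2, 9, 11, 3, 8, 7, 6, 10, 5, 15, 12, 1, 16, 0, 14, 13, 4]=(0 2 11 1 9 15 13)(4 8 5 7 10 12 16)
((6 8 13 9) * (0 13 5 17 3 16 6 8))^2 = (0 9 5 3 6 13 8 17 16) = [9, 1, 2, 6, 4, 3, 13, 7, 17, 5, 10, 11, 12, 8, 14, 15, 0, 16]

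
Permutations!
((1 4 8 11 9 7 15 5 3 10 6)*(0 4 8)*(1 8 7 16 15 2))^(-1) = (0 4)(1 2 7)(3 5 15 16 9 11 8 6 10) = [4, 2, 7, 5, 0, 15, 10, 1, 6, 11, 3, 8, 12, 13, 14, 16, 9]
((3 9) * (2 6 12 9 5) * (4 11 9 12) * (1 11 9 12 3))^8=(1 9 4 6 2 5 3 12 11)=[0, 9, 5, 12, 6, 3, 2, 7, 8, 4, 10, 1, 11]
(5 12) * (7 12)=(5 7 12)=[0, 1, 2, 3, 4, 7, 6, 12, 8, 9, 10, 11, 5]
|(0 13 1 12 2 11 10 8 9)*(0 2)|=20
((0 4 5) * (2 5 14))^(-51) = (0 5 2 14 4) = [5, 1, 14, 3, 0, 2, 6, 7, 8, 9, 10, 11, 12, 13, 4]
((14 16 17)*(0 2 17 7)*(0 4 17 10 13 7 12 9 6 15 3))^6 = [17, 1, 14, 4, 6, 5, 13, 9, 8, 10, 16, 11, 2, 12, 3, 7, 0, 15] = (0 17 15 7 9 10 16)(2 14 3 4 6 13 12)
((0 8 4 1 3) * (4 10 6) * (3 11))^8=(11)=[0, 1, 2, 3, 4, 5, 6, 7, 8, 9, 10, 11]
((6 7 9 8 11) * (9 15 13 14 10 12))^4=(6 14 8 15 12)(7 10 11 13 9)=[0, 1, 2, 3, 4, 5, 14, 10, 15, 7, 11, 13, 6, 9, 8, 12]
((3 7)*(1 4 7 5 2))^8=[0, 7, 4, 2, 3, 1, 6, 5]=(1 7 5)(2 4 3)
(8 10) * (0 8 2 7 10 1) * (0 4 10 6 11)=(0 8 1 4 10 2 7 6 11)=[8, 4, 7, 3, 10, 5, 11, 6, 1, 9, 2, 0]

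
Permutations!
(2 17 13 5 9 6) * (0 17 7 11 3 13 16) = [17, 1, 7, 13, 4, 9, 2, 11, 8, 6, 10, 3, 12, 5, 14, 15, 0, 16] = (0 17 16)(2 7 11 3 13 5 9 6)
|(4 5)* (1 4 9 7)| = |(1 4 5 9 7)| = 5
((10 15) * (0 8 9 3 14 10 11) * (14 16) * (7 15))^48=(0 15 10 16 9)(3 8 11 7 14)=[15, 1, 2, 8, 4, 5, 6, 14, 11, 0, 16, 7, 12, 13, 3, 10, 9]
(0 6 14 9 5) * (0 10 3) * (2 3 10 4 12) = [6, 1, 3, 0, 12, 4, 14, 7, 8, 5, 10, 11, 2, 13, 9] = (0 6 14 9 5 4 12 2 3)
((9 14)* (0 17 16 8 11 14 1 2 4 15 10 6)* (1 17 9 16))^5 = [4, 6, 0, 3, 9, 5, 2, 7, 11, 15, 1, 14, 12, 13, 16, 17, 8, 10] = (0 4 9 15 17 10 1 6 2)(8 11 14 16)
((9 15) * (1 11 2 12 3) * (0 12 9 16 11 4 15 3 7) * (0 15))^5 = (0 11 4 16 1 15 3 7 9 12 2) = [11, 15, 0, 7, 16, 5, 6, 9, 8, 12, 10, 4, 2, 13, 14, 3, 1]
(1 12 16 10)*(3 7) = (1 12 16 10)(3 7) = [0, 12, 2, 7, 4, 5, 6, 3, 8, 9, 1, 11, 16, 13, 14, 15, 10]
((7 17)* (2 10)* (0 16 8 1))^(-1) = [1, 8, 10, 3, 4, 5, 6, 17, 16, 9, 2, 11, 12, 13, 14, 15, 0, 7] = (0 1 8 16)(2 10)(7 17)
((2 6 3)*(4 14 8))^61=[0, 1, 6, 2, 14, 5, 3, 7, 4, 9, 10, 11, 12, 13, 8]=(2 6 3)(4 14 8)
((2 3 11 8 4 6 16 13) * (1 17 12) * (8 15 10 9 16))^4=(1 17 12)(2 10)(3 9)(4 6 8)(11 16)(13 15)=[0, 17, 10, 9, 6, 5, 8, 7, 4, 3, 2, 16, 1, 15, 14, 13, 11, 12]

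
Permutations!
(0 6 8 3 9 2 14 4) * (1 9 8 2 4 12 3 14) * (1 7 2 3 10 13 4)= (0 6 3 8 14 12 10 13 4)(1 9)(2 7)= [6, 9, 7, 8, 0, 5, 3, 2, 14, 1, 13, 11, 10, 4, 12]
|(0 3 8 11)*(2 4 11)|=|(0 3 8 2 4 11)|=6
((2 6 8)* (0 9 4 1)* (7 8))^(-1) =(0 1 4 9)(2 8 7 6) =[1, 4, 8, 3, 9, 5, 2, 6, 7, 0]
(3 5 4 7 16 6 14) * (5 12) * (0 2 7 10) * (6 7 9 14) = (0 2 9 14 3 12 5 4 10)(7 16) = [2, 1, 9, 12, 10, 4, 6, 16, 8, 14, 0, 11, 5, 13, 3, 15, 7]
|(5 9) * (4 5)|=|(4 5 9)|=3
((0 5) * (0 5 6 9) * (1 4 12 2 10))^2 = [9, 12, 1, 3, 2, 5, 0, 7, 8, 6, 4, 11, 10] = (0 9 6)(1 12 10 4 2)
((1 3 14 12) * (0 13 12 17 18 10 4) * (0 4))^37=[13, 3, 2, 14, 4, 5, 6, 7, 8, 9, 0, 11, 1, 12, 17, 15, 16, 18, 10]=(0 13 12 1 3 14 17 18 10)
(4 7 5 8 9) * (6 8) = [0, 1, 2, 3, 7, 6, 8, 5, 9, 4] = (4 7 5 6 8 9)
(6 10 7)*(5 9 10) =(5 9 10 7 6) =[0, 1, 2, 3, 4, 9, 5, 6, 8, 10, 7]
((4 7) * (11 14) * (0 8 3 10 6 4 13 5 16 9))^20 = [16, 1, 2, 0, 10, 7, 3, 6, 9, 5, 8, 11, 12, 4, 14, 15, 13] = (0 16 13 4 10 8 9 5 7 6 3)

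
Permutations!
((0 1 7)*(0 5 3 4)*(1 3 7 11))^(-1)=[4, 11, 2, 0, 3, 7, 6, 5, 8, 9, 10, 1]=(0 4 3)(1 11)(5 7)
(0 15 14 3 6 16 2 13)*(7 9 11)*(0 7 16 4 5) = (0 15 14 3 6 4 5)(2 13 7 9 11 16) = [15, 1, 13, 6, 5, 0, 4, 9, 8, 11, 10, 16, 12, 7, 3, 14, 2]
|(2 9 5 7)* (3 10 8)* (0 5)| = |(0 5 7 2 9)(3 10 8)| = 15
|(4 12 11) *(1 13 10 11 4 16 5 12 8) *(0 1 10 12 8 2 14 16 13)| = |(0 1)(2 14 16 5 8 10 11 13 12 4)| = 10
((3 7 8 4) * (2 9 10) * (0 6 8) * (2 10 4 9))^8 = (10)(0 6 8 9 4 3 7) = [6, 1, 2, 7, 3, 5, 8, 0, 9, 4, 10]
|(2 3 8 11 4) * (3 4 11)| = 2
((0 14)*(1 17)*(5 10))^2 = (17) = [0, 1, 2, 3, 4, 5, 6, 7, 8, 9, 10, 11, 12, 13, 14, 15, 16, 17]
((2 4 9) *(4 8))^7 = [0, 1, 9, 3, 8, 5, 6, 7, 2, 4] = (2 9 4 8)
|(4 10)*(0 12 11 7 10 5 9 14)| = |(0 12 11 7 10 4 5 9 14)| = 9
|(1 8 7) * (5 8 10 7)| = 6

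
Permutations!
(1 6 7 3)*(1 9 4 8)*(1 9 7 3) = (1 6 3 7)(4 8 9) = [0, 6, 2, 7, 8, 5, 3, 1, 9, 4]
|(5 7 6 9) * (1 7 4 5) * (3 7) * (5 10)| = 15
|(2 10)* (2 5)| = 3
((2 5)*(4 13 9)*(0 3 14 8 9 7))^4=[9, 1, 2, 4, 3, 5, 6, 8, 7, 0, 10, 11, 12, 14, 13]=(0 9)(3 4)(7 8)(13 14)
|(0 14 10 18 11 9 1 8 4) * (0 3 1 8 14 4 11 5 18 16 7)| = 24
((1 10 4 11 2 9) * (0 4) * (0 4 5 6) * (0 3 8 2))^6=(0 9 5 1 6 10 3 4 8 11 2)=[9, 6, 0, 4, 8, 1, 10, 7, 11, 5, 3, 2]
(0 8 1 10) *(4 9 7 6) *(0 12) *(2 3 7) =(0 8 1 10 12)(2 3 7 6 4 9) =[8, 10, 3, 7, 9, 5, 4, 6, 1, 2, 12, 11, 0]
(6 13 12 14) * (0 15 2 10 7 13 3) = (0 15 2 10 7 13 12 14 6 3) = [15, 1, 10, 0, 4, 5, 3, 13, 8, 9, 7, 11, 14, 12, 6, 2]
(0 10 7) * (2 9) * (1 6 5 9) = (0 10 7)(1 6 5 9 2) = [10, 6, 1, 3, 4, 9, 5, 0, 8, 2, 7]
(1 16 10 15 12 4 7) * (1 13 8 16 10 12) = (1 10 15)(4 7 13 8 16 12) = [0, 10, 2, 3, 7, 5, 6, 13, 16, 9, 15, 11, 4, 8, 14, 1, 12]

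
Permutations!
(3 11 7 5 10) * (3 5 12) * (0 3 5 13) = [3, 1, 2, 11, 4, 10, 6, 12, 8, 9, 13, 7, 5, 0] = (0 3 11 7 12 5 10 13)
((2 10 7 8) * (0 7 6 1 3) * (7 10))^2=[6, 0, 8, 10, 4, 5, 3, 2, 7, 9, 1]=(0 6 3 10 1)(2 8 7)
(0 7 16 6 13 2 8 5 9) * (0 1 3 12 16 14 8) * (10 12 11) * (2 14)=(0 7 2)(1 3 11 10 12 16 6 13 14 8 5 9)=[7, 3, 0, 11, 4, 9, 13, 2, 5, 1, 12, 10, 16, 14, 8, 15, 6]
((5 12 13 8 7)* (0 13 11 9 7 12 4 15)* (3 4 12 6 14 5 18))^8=(0 9 8 18 14 4 12)(3 5 15 11 13 7 6)=[9, 1, 2, 5, 12, 15, 3, 6, 18, 8, 10, 13, 0, 7, 4, 11, 16, 17, 14]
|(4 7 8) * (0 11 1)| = |(0 11 1)(4 7 8)| = 3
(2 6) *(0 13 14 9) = (0 13 14 9)(2 6) = [13, 1, 6, 3, 4, 5, 2, 7, 8, 0, 10, 11, 12, 14, 9]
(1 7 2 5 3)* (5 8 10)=[0, 7, 8, 1, 4, 3, 6, 2, 10, 9, 5]=(1 7 2 8 10 5 3)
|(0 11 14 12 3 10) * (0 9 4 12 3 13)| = |(0 11 14 3 10 9 4 12 13)| = 9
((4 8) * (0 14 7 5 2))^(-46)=(0 2 5 7 14)=[2, 1, 5, 3, 4, 7, 6, 14, 8, 9, 10, 11, 12, 13, 0]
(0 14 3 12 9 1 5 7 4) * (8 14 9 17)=[9, 5, 2, 12, 0, 7, 6, 4, 14, 1, 10, 11, 17, 13, 3, 15, 16, 8]=(0 9 1 5 7 4)(3 12 17 8 14)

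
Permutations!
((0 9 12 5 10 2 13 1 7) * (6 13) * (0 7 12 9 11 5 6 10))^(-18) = (1 6)(12 13) = [0, 6, 2, 3, 4, 5, 1, 7, 8, 9, 10, 11, 13, 12]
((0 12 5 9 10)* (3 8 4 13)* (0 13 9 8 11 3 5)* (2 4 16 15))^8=(2 15 16 8 5 13 10 9 4)=[0, 1, 15, 3, 2, 13, 6, 7, 5, 4, 9, 11, 12, 10, 14, 16, 8]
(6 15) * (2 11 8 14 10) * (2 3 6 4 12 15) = (2 11 8 14 10 3 6)(4 12 15) = [0, 1, 11, 6, 12, 5, 2, 7, 14, 9, 3, 8, 15, 13, 10, 4]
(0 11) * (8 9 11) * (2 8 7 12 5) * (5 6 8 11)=(0 7 12 6 8 9 5 2 11)=[7, 1, 11, 3, 4, 2, 8, 12, 9, 5, 10, 0, 6]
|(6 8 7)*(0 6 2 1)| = 6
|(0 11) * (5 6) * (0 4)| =6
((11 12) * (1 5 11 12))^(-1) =(12)(1 11 5) =[0, 11, 2, 3, 4, 1, 6, 7, 8, 9, 10, 5, 12]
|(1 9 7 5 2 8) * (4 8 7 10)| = |(1 9 10 4 8)(2 7 5)| = 15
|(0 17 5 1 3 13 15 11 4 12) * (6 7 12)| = 12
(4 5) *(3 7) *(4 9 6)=(3 7)(4 5 9 6)=[0, 1, 2, 7, 5, 9, 4, 3, 8, 6]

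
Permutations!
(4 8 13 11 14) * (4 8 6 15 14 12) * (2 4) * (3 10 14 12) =(2 4 6 15 12)(3 10 14 8 13 11) =[0, 1, 4, 10, 6, 5, 15, 7, 13, 9, 14, 3, 2, 11, 8, 12]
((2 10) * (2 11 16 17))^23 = (2 16 10 17 11) = [0, 1, 16, 3, 4, 5, 6, 7, 8, 9, 17, 2, 12, 13, 14, 15, 10, 11]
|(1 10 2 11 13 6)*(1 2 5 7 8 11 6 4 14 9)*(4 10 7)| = 10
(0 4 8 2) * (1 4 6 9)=[6, 4, 0, 3, 8, 5, 9, 7, 2, 1]=(0 6 9 1 4 8 2)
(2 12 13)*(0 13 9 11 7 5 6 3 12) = [13, 1, 0, 12, 4, 6, 3, 5, 8, 11, 10, 7, 9, 2] = (0 13 2)(3 12 9 11 7 5 6)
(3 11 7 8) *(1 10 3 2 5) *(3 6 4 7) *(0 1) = (0 1 10 6 4 7 8 2 5)(3 11) = [1, 10, 5, 11, 7, 0, 4, 8, 2, 9, 6, 3]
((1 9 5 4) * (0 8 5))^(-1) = (0 9 1 4 5 8) = [9, 4, 2, 3, 5, 8, 6, 7, 0, 1]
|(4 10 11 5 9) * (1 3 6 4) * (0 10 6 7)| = |(0 10 11 5 9 1 3 7)(4 6)| = 8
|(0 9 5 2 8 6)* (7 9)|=7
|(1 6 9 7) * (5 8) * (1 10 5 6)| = 6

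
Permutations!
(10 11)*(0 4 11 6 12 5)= (0 4 11 10 6 12 5)= [4, 1, 2, 3, 11, 0, 12, 7, 8, 9, 6, 10, 5]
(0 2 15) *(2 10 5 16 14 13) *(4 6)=(0 10 5 16 14 13 2 15)(4 6)=[10, 1, 15, 3, 6, 16, 4, 7, 8, 9, 5, 11, 12, 2, 13, 0, 14]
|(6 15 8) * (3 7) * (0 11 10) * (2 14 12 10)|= |(0 11 2 14 12 10)(3 7)(6 15 8)|= 6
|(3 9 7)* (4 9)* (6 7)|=|(3 4 9 6 7)|=5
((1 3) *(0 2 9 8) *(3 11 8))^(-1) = [8, 3, 0, 9, 4, 5, 6, 7, 11, 2, 10, 1] = (0 8 11 1 3 9 2)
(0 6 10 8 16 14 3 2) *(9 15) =(0 6 10 8 16 14 3 2)(9 15) =[6, 1, 0, 2, 4, 5, 10, 7, 16, 15, 8, 11, 12, 13, 3, 9, 14]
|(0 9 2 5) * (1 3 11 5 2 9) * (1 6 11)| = 4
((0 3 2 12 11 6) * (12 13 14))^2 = (0 2 14 11)(3 13 12 6) = [2, 1, 14, 13, 4, 5, 3, 7, 8, 9, 10, 0, 6, 12, 11]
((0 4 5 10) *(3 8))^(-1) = (0 10 5 4)(3 8) = [10, 1, 2, 8, 0, 4, 6, 7, 3, 9, 5]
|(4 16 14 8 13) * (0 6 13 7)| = 8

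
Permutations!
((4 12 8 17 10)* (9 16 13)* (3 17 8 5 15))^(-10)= (3 12 17 5 10 15 4)(9 13 16)= [0, 1, 2, 12, 3, 10, 6, 7, 8, 13, 15, 11, 17, 16, 14, 4, 9, 5]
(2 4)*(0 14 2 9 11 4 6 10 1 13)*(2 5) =(0 14 5 2 6 10 1 13)(4 9 11) =[14, 13, 6, 3, 9, 2, 10, 7, 8, 11, 1, 4, 12, 0, 5]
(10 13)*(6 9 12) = [0, 1, 2, 3, 4, 5, 9, 7, 8, 12, 13, 11, 6, 10] = (6 9 12)(10 13)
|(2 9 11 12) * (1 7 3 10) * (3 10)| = 12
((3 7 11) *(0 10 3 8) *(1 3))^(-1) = (0 8 11 7 3 1 10) = [8, 10, 2, 1, 4, 5, 6, 3, 11, 9, 0, 7]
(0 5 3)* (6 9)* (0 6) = [5, 1, 2, 6, 4, 3, 9, 7, 8, 0] = (0 5 3 6 9)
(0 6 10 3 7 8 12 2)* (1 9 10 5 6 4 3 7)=(0 4 3 1 9 10 7 8 12 2)(5 6)=[4, 9, 0, 1, 3, 6, 5, 8, 12, 10, 7, 11, 2]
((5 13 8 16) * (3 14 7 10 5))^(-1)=[0, 1, 2, 16, 4, 10, 6, 14, 13, 9, 7, 11, 12, 5, 3, 15, 8]=(3 16 8 13 5 10 7 14)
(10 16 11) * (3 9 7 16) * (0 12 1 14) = (0 12 1 14)(3 9 7 16 11 10) = [12, 14, 2, 9, 4, 5, 6, 16, 8, 7, 3, 10, 1, 13, 0, 15, 11]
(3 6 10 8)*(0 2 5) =(0 2 5)(3 6 10 8) =[2, 1, 5, 6, 4, 0, 10, 7, 3, 9, 8]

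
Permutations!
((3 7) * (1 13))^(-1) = (1 13)(3 7) = [0, 13, 2, 7, 4, 5, 6, 3, 8, 9, 10, 11, 12, 1]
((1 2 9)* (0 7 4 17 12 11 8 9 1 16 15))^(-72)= (0 16 8 12 4)(7 15 9 11 17)= [16, 1, 2, 3, 0, 5, 6, 15, 12, 11, 10, 17, 4, 13, 14, 9, 8, 7]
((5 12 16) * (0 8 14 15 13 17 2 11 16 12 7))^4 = (0 13 16 8 17 5 14 2 7 15 11) = [13, 1, 7, 3, 4, 14, 6, 15, 17, 9, 10, 0, 12, 16, 2, 11, 8, 5]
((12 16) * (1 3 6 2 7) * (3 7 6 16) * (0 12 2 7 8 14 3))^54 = (1 6 16 14)(2 3 8 7) = [0, 6, 3, 8, 4, 5, 16, 2, 7, 9, 10, 11, 12, 13, 1, 15, 14]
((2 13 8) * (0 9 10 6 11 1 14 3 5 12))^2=[10, 3, 8, 12, 4, 0, 1, 7, 13, 6, 11, 14, 9, 2, 5]=(0 10 11 14 5)(1 3 12 9 6)(2 8 13)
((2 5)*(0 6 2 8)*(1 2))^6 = (8) = [0, 1, 2, 3, 4, 5, 6, 7, 8]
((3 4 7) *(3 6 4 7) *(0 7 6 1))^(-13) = (0 1 7)(3 4 6) = [1, 7, 2, 4, 6, 5, 3, 0]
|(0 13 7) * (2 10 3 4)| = 12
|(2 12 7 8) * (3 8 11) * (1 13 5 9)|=12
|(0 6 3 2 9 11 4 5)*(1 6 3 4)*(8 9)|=|(0 3 2 8 9 11 1 6 4 5)|=10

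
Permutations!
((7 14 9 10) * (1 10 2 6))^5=[0, 2, 14, 3, 4, 5, 9, 1, 8, 7, 6, 11, 12, 13, 10]=(1 2 14 10 6 9 7)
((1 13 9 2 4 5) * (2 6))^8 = (1 13 9 6 2 4 5) = [0, 13, 4, 3, 5, 1, 2, 7, 8, 6, 10, 11, 12, 9]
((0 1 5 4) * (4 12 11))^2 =(0 5 11)(1 12 4) =[5, 12, 2, 3, 1, 11, 6, 7, 8, 9, 10, 0, 4]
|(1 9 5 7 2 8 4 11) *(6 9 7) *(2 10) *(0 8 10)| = |(0 8 4 11 1 7)(2 10)(5 6 9)| = 6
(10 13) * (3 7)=[0, 1, 2, 7, 4, 5, 6, 3, 8, 9, 13, 11, 12, 10]=(3 7)(10 13)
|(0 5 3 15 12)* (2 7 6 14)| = 20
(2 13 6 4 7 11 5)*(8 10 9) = (2 13 6 4 7 11 5)(8 10 9) = [0, 1, 13, 3, 7, 2, 4, 11, 10, 8, 9, 5, 12, 6]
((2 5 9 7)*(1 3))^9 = (1 3)(2 5 9 7) = [0, 3, 5, 1, 4, 9, 6, 2, 8, 7]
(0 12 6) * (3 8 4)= (0 12 6)(3 8 4)= [12, 1, 2, 8, 3, 5, 0, 7, 4, 9, 10, 11, 6]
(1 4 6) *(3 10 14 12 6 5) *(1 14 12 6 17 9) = [0, 4, 2, 10, 5, 3, 14, 7, 8, 1, 12, 11, 17, 13, 6, 15, 16, 9] = (1 4 5 3 10 12 17 9)(6 14)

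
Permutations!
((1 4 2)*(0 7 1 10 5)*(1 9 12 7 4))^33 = (12)(0 10 4 5 2) = [10, 1, 0, 3, 5, 2, 6, 7, 8, 9, 4, 11, 12]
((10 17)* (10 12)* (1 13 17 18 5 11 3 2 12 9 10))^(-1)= (1 12 2 3 11 5 18 10 9 17 13)= [0, 12, 3, 11, 4, 18, 6, 7, 8, 17, 9, 5, 2, 1, 14, 15, 16, 13, 10]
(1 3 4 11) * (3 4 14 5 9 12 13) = (1 4 11)(3 14 5 9 12 13) = [0, 4, 2, 14, 11, 9, 6, 7, 8, 12, 10, 1, 13, 3, 5]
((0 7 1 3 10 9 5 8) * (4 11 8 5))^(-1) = (0 8 11 4 9 10 3 1 7) = [8, 7, 2, 1, 9, 5, 6, 0, 11, 10, 3, 4]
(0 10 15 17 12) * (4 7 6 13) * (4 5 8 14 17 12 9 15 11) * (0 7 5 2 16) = (0 10 11 4 5 8 14 17 9 15 12 7 6 13 2 16) = [10, 1, 16, 3, 5, 8, 13, 6, 14, 15, 11, 4, 7, 2, 17, 12, 0, 9]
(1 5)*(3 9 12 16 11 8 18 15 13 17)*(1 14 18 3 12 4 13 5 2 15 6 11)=(1 2 15 5 14 18 6 11 8 3 9 4 13 17 12 16)=[0, 2, 15, 9, 13, 14, 11, 7, 3, 4, 10, 8, 16, 17, 18, 5, 1, 12, 6]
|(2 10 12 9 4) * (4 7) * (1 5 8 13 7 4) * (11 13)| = |(1 5 8 11 13 7)(2 10 12 9 4)| = 30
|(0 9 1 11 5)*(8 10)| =10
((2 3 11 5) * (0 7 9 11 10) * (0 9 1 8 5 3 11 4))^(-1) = [4, 7, 5, 11, 9, 8, 6, 0, 1, 10, 3, 2] = (0 4 9 10 3 11 2 5 8 1 7)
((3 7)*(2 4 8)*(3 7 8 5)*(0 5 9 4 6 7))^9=(0 3 2 7 5 8 6)(4 9)=[3, 1, 7, 2, 9, 8, 0, 5, 6, 4]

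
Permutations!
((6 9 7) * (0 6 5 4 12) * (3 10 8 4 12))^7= (0 6 9 7 5 12)(3 4 8 10)= [6, 1, 2, 4, 8, 12, 9, 5, 10, 7, 3, 11, 0]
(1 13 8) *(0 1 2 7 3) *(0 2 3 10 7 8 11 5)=(0 1 13 11 5)(2 8 3)(7 10)=[1, 13, 8, 2, 4, 0, 6, 10, 3, 9, 7, 5, 12, 11]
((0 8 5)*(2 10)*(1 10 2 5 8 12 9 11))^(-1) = (0 5 10 1 11 9 12) = [5, 11, 2, 3, 4, 10, 6, 7, 8, 12, 1, 9, 0]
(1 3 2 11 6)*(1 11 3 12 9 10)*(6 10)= (1 12 9 6 11 10)(2 3)= [0, 12, 3, 2, 4, 5, 11, 7, 8, 6, 1, 10, 9]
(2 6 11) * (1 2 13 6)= [0, 2, 1, 3, 4, 5, 11, 7, 8, 9, 10, 13, 12, 6]= (1 2)(6 11 13)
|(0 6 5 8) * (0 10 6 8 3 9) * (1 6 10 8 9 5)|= |(10)(0 9)(1 6)(3 5)|= 2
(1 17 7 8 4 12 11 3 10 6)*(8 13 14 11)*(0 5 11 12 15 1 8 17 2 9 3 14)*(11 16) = (0 5 16 11 14 12 17 7 13)(1 2 9 3 10 6 8 4 15) = [5, 2, 9, 10, 15, 16, 8, 13, 4, 3, 6, 14, 17, 0, 12, 1, 11, 7]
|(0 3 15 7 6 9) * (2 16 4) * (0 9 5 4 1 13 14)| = |(0 3 15 7 6 5 4 2 16 1 13 14)| = 12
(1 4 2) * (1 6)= (1 4 2 6)= [0, 4, 6, 3, 2, 5, 1]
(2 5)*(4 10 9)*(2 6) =[0, 1, 5, 3, 10, 6, 2, 7, 8, 4, 9] =(2 5 6)(4 10 9)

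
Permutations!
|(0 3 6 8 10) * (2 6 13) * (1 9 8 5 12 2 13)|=12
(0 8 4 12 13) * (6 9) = (0 8 4 12 13)(6 9) = [8, 1, 2, 3, 12, 5, 9, 7, 4, 6, 10, 11, 13, 0]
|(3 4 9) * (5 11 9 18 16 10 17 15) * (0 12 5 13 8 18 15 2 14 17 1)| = 42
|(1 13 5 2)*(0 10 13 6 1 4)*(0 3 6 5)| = 6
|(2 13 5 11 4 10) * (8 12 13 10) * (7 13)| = |(2 10)(4 8 12 7 13 5 11)| = 14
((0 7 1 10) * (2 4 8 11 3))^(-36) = (2 3 11 8 4) = [0, 1, 3, 11, 2, 5, 6, 7, 4, 9, 10, 8]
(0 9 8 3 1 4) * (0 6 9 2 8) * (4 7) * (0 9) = (9)(0 2 8 3 1 7 4 6) = [2, 7, 8, 1, 6, 5, 0, 4, 3, 9]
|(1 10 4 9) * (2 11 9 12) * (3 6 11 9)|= |(1 10 4 12 2 9)(3 6 11)|= 6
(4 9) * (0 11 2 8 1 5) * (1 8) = [11, 5, 1, 3, 9, 0, 6, 7, 8, 4, 10, 2] = (0 11 2 1 5)(4 9)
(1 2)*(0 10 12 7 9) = [10, 2, 1, 3, 4, 5, 6, 9, 8, 0, 12, 11, 7] = (0 10 12 7 9)(1 2)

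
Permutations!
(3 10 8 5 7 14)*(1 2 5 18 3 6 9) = [0, 2, 5, 10, 4, 7, 9, 14, 18, 1, 8, 11, 12, 13, 6, 15, 16, 17, 3] = (1 2 5 7 14 6 9)(3 10 8 18)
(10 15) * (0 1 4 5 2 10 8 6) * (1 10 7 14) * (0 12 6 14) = (0 10 15 8 14 1 4 5 2 7)(6 12) = [10, 4, 7, 3, 5, 2, 12, 0, 14, 9, 15, 11, 6, 13, 1, 8]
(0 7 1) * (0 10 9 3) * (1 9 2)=(0 7 9 3)(1 10 2)=[7, 10, 1, 0, 4, 5, 6, 9, 8, 3, 2]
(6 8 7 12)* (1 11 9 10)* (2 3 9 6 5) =[0, 11, 3, 9, 4, 2, 8, 12, 7, 10, 1, 6, 5] =(1 11 6 8 7 12 5 2 3 9 10)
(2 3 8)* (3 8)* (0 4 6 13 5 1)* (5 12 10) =(0 4 6 13 12 10 5 1)(2 8) =[4, 0, 8, 3, 6, 1, 13, 7, 2, 9, 5, 11, 10, 12]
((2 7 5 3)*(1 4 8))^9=(8)(2 7 5 3)=[0, 1, 7, 2, 4, 3, 6, 5, 8]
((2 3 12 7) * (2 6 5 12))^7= (2 3)(5 6 7 12)= [0, 1, 3, 2, 4, 6, 7, 12, 8, 9, 10, 11, 5]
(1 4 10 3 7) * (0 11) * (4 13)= (0 11)(1 13 4 10 3 7)= [11, 13, 2, 7, 10, 5, 6, 1, 8, 9, 3, 0, 12, 4]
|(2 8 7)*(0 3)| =|(0 3)(2 8 7)| =6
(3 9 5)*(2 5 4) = (2 5 3 9 4) = [0, 1, 5, 9, 2, 3, 6, 7, 8, 4]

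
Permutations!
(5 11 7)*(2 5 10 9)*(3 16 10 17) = (2 5 11 7 17 3 16 10 9) = [0, 1, 5, 16, 4, 11, 6, 17, 8, 2, 9, 7, 12, 13, 14, 15, 10, 3]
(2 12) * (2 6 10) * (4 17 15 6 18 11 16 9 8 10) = (2 12 18 11 16 9 8 10)(4 17 15 6) = [0, 1, 12, 3, 17, 5, 4, 7, 10, 8, 2, 16, 18, 13, 14, 6, 9, 15, 11]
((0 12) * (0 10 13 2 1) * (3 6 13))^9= (0 12 10 3 6 13 2 1)= [12, 0, 1, 6, 4, 5, 13, 7, 8, 9, 3, 11, 10, 2]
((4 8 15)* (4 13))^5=(4 8 15 13)=[0, 1, 2, 3, 8, 5, 6, 7, 15, 9, 10, 11, 12, 4, 14, 13]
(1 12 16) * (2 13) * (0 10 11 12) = (0 10 11 12 16 1)(2 13) = [10, 0, 13, 3, 4, 5, 6, 7, 8, 9, 11, 12, 16, 2, 14, 15, 1]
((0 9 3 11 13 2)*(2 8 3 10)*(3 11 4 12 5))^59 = (0 2 10 9)(3 5 12 4)(8 13 11) = [2, 1, 10, 5, 3, 12, 6, 7, 13, 0, 9, 8, 4, 11]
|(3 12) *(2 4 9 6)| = |(2 4 9 6)(3 12)| = 4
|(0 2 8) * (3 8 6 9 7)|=|(0 2 6 9 7 3 8)|=7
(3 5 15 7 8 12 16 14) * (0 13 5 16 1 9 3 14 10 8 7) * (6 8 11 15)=(0 13 5 6 8 12 1 9 3 16 10 11 15)=[13, 9, 2, 16, 4, 6, 8, 7, 12, 3, 11, 15, 1, 5, 14, 0, 10]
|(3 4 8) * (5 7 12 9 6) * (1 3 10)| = |(1 3 4 8 10)(5 7 12 9 6)| = 5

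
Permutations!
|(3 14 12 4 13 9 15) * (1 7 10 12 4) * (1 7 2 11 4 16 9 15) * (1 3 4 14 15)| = 30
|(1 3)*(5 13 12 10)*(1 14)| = 12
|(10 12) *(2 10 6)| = |(2 10 12 6)| = 4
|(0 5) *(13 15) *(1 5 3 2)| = |(0 3 2 1 5)(13 15)| = 10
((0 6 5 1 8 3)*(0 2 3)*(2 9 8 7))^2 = (0 5 7 3 8 6 1 2 9) = [5, 2, 9, 8, 4, 7, 1, 3, 6, 0]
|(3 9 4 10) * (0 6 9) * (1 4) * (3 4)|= |(0 6 9 1 3)(4 10)|= 10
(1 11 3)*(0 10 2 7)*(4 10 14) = (0 14 4 10 2 7)(1 11 3) = [14, 11, 7, 1, 10, 5, 6, 0, 8, 9, 2, 3, 12, 13, 4]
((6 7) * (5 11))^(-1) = (5 11)(6 7) = [0, 1, 2, 3, 4, 11, 7, 6, 8, 9, 10, 5]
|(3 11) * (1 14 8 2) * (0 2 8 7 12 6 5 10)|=|(0 2 1 14 7 12 6 5 10)(3 11)|=18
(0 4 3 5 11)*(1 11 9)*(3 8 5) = (0 4 8 5 9 1 11) = [4, 11, 2, 3, 8, 9, 6, 7, 5, 1, 10, 0]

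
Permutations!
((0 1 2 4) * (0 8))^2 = (0 2 8 1 4) = [2, 4, 8, 3, 0, 5, 6, 7, 1]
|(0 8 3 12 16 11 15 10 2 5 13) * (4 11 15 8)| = |(0 4 11 8 3 12 16 15 10 2 5 13)| = 12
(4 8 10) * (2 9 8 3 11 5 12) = (2 9 8 10 4 3 11 5 12) = [0, 1, 9, 11, 3, 12, 6, 7, 10, 8, 4, 5, 2]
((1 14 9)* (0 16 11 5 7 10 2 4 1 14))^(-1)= (0 1 4 2 10 7 5 11 16)(9 14)= [1, 4, 10, 3, 2, 11, 6, 5, 8, 14, 7, 16, 12, 13, 9, 15, 0]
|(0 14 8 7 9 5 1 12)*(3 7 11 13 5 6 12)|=12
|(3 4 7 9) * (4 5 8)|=6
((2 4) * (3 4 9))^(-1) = [0, 1, 4, 9, 3, 5, 6, 7, 8, 2] = (2 4 3 9)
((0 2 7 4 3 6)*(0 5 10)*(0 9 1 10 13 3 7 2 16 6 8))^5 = [3, 9, 2, 5, 7, 16, 0, 4, 13, 10, 1, 11, 12, 6, 14, 15, 8] = (0 3 5 16 8 13 6)(1 9 10)(4 7)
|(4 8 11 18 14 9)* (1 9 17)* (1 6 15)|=10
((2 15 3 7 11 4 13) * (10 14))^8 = (2 15 3 7 11 4 13) = [0, 1, 15, 7, 13, 5, 6, 11, 8, 9, 10, 4, 12, 2, 14, 3]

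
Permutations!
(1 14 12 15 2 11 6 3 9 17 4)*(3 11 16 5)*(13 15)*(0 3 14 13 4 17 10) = (17)(0 3 9 10)(1 13 15 2 16 5 14 12 4)(6 11) = [3, 13, 16, 9, 1, 14, 11, 7, 8, 10, 0, 6, 4, 15, 12, 2, 5, 17]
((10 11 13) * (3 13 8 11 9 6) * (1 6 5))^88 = (1 10 6 9 3 5 13) = [0, 10, 2, 5, 4, 13, 9, 7, 8, 3, 6, 11, 12, 1]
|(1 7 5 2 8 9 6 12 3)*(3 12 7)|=6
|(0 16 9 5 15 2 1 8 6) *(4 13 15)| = |(0 16 9 5 4 13 15 2 1 8 6)| = 11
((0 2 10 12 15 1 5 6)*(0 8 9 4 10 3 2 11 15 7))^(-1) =(0 7 12 10 4 9 8 6 5 1 15 11)(2 3) =[7, 15, 3, 2, 9, 1, 5, 12, 6, 8, 4, 0, 10, 13, 14, 11]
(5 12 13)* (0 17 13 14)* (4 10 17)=(0 4 10 17 13 5 12 14)=[4, 1, 2, 3, 10, 12, 6, 7, 8, 9, 17, 11, 14, 5, 0, 15, 16, 13]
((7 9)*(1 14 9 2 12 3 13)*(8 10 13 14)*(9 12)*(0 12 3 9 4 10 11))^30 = (14)(0 1 4 9 11 13 2 12 8 10 7) = [1, 4, 12, 3, 9, 5, 6, 0, 10, 11, 7, 13, 8, 2, 14]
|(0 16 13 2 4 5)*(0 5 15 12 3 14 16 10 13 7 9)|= |(0 10 13 2 4 15 12 3 14 16 7 9)|= 12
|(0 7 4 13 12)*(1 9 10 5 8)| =5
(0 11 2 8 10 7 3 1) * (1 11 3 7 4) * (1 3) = (0 1)(2 8 10 4 3 11) = [1, 0, 8, 11, 3, 5, 6, 7, 10, 9, 4, 2]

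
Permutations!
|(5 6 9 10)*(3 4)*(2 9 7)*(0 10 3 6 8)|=12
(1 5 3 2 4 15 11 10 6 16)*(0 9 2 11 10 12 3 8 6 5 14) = [9, 14, 4, 11, 15, 8, 16, 7, 6, 2, 5, 12, 3, 13, 0, 10, 1] = (0 9 2 4 15 10 5 8 6 16 1 14)(3 11 12)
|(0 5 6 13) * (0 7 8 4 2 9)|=|(0 5 6 13 7 8 4 2 9)|=9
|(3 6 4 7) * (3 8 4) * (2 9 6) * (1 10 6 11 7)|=|(1 10 6 3 2 9 11 7 8 4)|=10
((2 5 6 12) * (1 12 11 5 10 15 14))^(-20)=(1 15 2)(5 6 11)(10 12 14)=[0, 15, 1, 3, 4, 6, 11, 7, 8, 9, 12, 5, 14, 13, 10, 2]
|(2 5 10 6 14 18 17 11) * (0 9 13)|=|(0 9 13)(2 5 10 6 14 18 17 11)|=24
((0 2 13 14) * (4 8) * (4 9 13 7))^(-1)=(0 14 13 9 8 4 7 2)=[14, 1, 0, 3, 7, 5, 6, 2, 4, 8, 10, 11, 12, 9, 13]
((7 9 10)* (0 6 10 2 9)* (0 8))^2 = [10, 1, 2, 3, 4, 5, 7, 0, 6, 9, 8] = (0 10 8 6 7)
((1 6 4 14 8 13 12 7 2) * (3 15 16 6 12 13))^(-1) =(1 2 7 12)(3 8 14 4 6 16 15) =[0, 2, 7, 8, 6, 5, 16, 12, 14, 9, 10, 11, 1, 13, 4, 3, 15]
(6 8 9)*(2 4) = (2 4)(6 8 9) = [0, 1, 4, 3, 2, 5, 8, 7, 9, 6]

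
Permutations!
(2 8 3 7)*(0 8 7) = (0 8 3)(2 7) = [8, 1, 7, 0, 4, 5, 6, 2, 3]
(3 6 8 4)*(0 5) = [5, 1, 2, 6, 3, 0, 8, 7, 4] = (0 5)(3 6 8 4)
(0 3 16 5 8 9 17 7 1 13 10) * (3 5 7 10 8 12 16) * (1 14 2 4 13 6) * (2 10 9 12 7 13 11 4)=[5, 6, 2, 3, 11, 7, 1, 14, 12, 17, 0, 4, 16, 8, 10, 15, 13, 9]=(0 5 7 14 10)(1 6)(4 11)(8 12 16 13)(9 17)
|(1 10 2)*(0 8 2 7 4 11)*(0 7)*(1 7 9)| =|(0 8 2 7 4 11 9 1 10)| =9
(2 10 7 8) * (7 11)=(2 10 11 7 8)=[0, 1, 10, 3, 4, 5, 6, 8, 2, 9, 11, 7]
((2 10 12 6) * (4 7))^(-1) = (2 6 12 10)(4 7) = [0, 1, 6, 3, 7, 5, 12, 4, 8, 9, 2, 11, 10]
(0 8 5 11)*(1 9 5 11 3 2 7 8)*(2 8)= (0 1 9 5 3 8 11)(2 7)= [1, 9, 7, 8, 4, 3, 6, 2, 11, 5, 10, 0]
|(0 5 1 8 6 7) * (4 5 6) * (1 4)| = 6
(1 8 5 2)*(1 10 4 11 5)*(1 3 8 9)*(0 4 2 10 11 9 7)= (0 4 9 1 7)(2 11 5 10)(3 8)= [4, 7, 11, 8, 9, 10, 6, 0, 3, 1, 2, 5]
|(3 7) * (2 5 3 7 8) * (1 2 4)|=|(1 2 5 3 8 4)|=6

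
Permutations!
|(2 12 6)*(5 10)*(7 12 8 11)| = 6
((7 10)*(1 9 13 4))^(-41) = (1 4 13 9)(7 10) = [0, 4, 2, 3, 13, 5, 6, 10, 8, 1, 7, 11, 12, 9]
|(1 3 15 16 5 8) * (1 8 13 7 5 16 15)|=|(16)(1 3)(5 13 7)|=6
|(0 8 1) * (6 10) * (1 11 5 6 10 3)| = |(0 8 11 5 6 3 1)| = 7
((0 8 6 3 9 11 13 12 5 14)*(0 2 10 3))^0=(14)=[0, 1, 2, 3, 4, 5, 6, 7, 8, 9, 10, 11, 12, 13, 14]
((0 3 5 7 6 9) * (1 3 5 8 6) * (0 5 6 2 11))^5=(0 1)(2 5)(3 6)(7 11)(8 9)=[1, 0, 5, 6, 4, 2, 3, 11, 9, 8, 10, 7]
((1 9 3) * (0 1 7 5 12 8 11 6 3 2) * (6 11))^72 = [0, 1, 2, 3, 4, 5, 6, 7, 8, 9, 10, 11, 12] = (12)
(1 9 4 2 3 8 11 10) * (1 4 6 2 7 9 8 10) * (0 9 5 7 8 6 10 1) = (0 9 10 4 8 11)(1 6 2 3)(5 7) = [9, 6, 3, 1, 8, 7, 2, 5, 11, 10, 4, 0]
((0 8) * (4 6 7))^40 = [0, 1, 2, 3, 6, 5, 7, 4, 8] = (8)(4 6 7)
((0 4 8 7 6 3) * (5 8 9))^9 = (0 4 9 5 8 7 6 3) = [4, 1, 2, 0, 9, 8, 3, 6, 7, 5]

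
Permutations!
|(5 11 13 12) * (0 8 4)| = |(0 8 4)(5 11 13 12)| = 12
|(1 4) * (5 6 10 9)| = |(1 4)(5 6 10 9)| = 4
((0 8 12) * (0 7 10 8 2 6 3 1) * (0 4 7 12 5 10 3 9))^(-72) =[0, 1, 2, 3, 4, 5, 6, 7, 8, 9, 10, 11, 12] =(12)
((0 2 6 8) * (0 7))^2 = (0 6 7 2 8) = [6, 1, 8, 3, 4, 5, 7, 2, 0]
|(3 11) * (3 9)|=|(3 11 9)|=3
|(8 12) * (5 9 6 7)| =4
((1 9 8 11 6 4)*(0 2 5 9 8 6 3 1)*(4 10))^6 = [4, 11, 0, 8, 10, 2, 9, 7, 3, 5, 6, 1] = (0 4 10 6 9 5 2)(1 11)(3 8)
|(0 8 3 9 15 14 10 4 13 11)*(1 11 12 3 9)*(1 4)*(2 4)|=|(0 8 9 15 14 10 1 11)(2 4 13 12 3)|=40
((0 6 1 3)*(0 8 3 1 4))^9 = [0, 1, 2, 8, 4, 5, 6, 7, 3] = (3 8)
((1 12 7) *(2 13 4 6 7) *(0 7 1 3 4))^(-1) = (0 13 2 12 1 6 4 3 7) = [13, 6, 12, 7, 3, 5, 4, 0, 8, 9, 10, 11, 1, 2]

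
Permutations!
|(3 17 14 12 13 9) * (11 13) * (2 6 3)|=9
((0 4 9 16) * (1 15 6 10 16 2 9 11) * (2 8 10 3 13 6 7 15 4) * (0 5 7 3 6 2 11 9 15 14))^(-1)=(0 14 7 5 16 10 8 9 4 1 11)(2 13 3 15)=[14, 11, 13, 15, 1, 16, 6, 5, 9, 4, 8, 0, 12, 3, 7, 2, 10]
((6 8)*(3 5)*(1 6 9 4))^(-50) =(9) =[0, 1, 2, 3, 4, 5, 6, 7, 8, 9]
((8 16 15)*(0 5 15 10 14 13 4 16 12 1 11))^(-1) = (0 11 1 12 8 15 5)(4 13 14 10 16) = [11, 12, 2, 3, 13, 0, 6, 7, 15, 9, 16, 1, 8, 14, 10, 5, 4]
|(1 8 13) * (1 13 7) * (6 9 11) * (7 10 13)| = 15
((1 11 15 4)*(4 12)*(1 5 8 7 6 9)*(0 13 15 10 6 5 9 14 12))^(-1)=(0 15 13)(1 9 4 12 14 6 10 11)(5 7 8)=[15, 9, 2, 3, 12, 7, 10, 8, 5, 4, 11, 1, 14, 0, 6, 13]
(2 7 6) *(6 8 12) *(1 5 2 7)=[0, 5, 1, 3, 4, 2, 7, 8, 12, 9, 10, 11, 6]=(1 5 2)(6 7 8 12)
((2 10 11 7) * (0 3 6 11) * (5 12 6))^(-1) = (0 10 2 7 11 6 12 5 3) = [10, 1, 7, 0, 4, 3, 12, 11, 8, 9, 2, 6, 5]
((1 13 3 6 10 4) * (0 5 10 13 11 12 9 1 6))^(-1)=(0 3 13 6 4 10 5)(1 9 12 11)=[3, 9, 2, 13, 10, 0, 4, 7, 8, 12, 5, 1, 11, 6]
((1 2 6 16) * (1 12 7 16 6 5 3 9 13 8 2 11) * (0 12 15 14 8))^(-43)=[14, 11, 0, 7, 4, 12, 6, 2, 13, 16, 10, 1, 8, 15, 9, 3, 5]=(0 14 9 16 5 12 8 13 15 3 7 2)(1 11)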